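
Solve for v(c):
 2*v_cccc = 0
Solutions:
 v(c) = C1 + C2*c + C3*c^2 + C4*c^3


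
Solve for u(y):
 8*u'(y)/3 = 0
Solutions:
 u(y) = C1


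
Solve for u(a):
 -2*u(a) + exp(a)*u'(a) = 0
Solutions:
 u(a) = C1*exp(-2*exp(-a))


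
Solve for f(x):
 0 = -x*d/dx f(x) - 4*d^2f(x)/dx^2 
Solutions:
 f(x) = C1 + C2*erf(sqrt(2)*x/4)


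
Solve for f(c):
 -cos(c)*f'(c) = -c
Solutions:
 f(c) = C1 + Integral(c/cos(c), c)


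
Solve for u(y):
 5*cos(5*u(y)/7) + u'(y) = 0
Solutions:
 5*y - 7*log(sin(5*u(y)/7) - 1)/10 + 7*log(sin(5*u(y)/7) + 1)/10 = C1


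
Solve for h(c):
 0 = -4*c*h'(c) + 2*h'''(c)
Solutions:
 h(c) = C1 + Integral(C2*airyai(2^(1/3)*c) + C3*airybi(2^(1/3)*c), c)


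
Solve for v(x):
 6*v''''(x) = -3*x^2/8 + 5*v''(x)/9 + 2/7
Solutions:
 v(x) = C1 + C2*x + C3*exp(-sqrt(30)*x/18) + C4*exp(sqrt(30)*x/18) + 9*x^4/160 + 4923*x^2/700


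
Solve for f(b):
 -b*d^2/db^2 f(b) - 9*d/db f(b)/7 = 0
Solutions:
 f(b) = C1 + C2/b^(2/7)


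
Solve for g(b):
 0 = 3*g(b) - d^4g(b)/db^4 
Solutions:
 g(b) = C1*exp(-3^(1/4)*b) + C2*exp(3^(1/4)*b) + C3*sin(3^(1/4)*b) + C4*cos(3^(1/4)*b)


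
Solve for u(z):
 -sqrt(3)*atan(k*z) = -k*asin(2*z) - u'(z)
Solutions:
 u(z) = C1 - k*(z*asin(2*z) + sqrt(1 - 4*z^2)/2) + sqrt(3)*Piecewise((z*atan(k*z) - log(k^2*z^2 + 1)/(2*k), Ne(k, 0)), (0, True))


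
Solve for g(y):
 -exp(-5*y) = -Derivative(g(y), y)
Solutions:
 g(y) = C1 - exp(-5*y)/5


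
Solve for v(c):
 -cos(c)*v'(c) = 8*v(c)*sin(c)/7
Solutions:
 v(c) = C1*cos(c)^(8/7)


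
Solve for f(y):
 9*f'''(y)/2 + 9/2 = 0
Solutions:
 f(y) = C1 + C2*y + C3*y^2 - y^3/6


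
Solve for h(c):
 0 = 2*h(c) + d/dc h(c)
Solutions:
 h(c) = C1*exp(-2*c)


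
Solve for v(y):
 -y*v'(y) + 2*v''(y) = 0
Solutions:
 v(y) = C1 + C2*erfi(y/2)


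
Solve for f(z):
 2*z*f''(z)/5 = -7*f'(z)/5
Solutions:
 f(z) = C1 + C2/z^(5/2)


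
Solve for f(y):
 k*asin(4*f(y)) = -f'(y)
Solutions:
 Integral(1/asin(4*_y), (_y, f(y))) = C1 - k*y


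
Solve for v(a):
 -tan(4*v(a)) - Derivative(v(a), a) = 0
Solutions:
 v(a) = -asin(C1*exp(-4*a))/4 + pi/4
 v(a) = asin(C1*exp(-4*a))/4


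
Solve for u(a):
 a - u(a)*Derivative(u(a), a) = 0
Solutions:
 u(a) = -sqrt(C1 + a^2)
 u(a) = sqrt(C1 + a^2)


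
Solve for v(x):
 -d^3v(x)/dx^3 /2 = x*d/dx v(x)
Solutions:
 v(x) = C1 + Integral(C2*airyai(-2^(1/3)*x) + C3*airybi(-2^(1/3)*x), x)


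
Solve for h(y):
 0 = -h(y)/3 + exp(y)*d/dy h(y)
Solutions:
 h(y) = C1*exp(-exp(-y)/3)


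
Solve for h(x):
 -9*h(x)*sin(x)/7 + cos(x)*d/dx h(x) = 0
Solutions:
 h(x) = C1/cos(x)^(9/7)


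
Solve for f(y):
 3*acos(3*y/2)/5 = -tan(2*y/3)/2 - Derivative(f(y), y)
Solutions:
 f(y) = C1 - 3*y*acos(3*y/2)/5 + sqrt(4 - 9*y^2)/5 + 3*log(cos(2*y/3))/4


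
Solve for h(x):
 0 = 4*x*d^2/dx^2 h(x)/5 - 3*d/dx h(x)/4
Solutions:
 h(x) = C1 + C2*x^(31/16)


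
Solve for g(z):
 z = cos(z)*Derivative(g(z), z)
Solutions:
 g(z) = C1 + Integral(z/cos(z), z)


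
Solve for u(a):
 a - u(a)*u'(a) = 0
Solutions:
 u(a) = -sqrt(C1 + a^2)
 u(a) = sqrt(C1 + a^2)


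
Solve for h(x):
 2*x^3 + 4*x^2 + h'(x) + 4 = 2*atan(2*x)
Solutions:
 h(x) = C1 - x^4/2 - 4*x^3/3 + 2*x*atan(2*x) - 4*x - log(4*x^2 + 1)/2


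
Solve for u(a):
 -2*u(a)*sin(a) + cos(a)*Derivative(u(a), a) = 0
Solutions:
 u(a) = C1/cos(a)^2


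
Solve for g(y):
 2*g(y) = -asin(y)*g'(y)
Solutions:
 g(y) = C1*exp(-2*Integral(1/asin(y), y))


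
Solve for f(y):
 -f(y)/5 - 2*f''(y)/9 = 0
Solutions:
 f(y) = C1*sin(3*sqrt(10)*y/10) + C2*cos(3*sqrt(10)*y/10)


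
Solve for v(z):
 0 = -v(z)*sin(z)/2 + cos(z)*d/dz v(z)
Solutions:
 v(z) = C1/sqrt(cos(z))


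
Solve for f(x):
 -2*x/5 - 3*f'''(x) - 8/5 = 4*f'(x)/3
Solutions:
 f(x) = C1 + C2*sin(2*x/3) + C3*cos(2*x/3) - 3*x^2/20 - 6*x/5


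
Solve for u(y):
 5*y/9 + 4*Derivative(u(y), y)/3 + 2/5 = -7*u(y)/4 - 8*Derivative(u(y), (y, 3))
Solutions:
 u(y) = C1*exp(-y*(-(189 + sqrt(36233))^(1/3) + 8/(189 + sqrt(36233))^(1/3))/24)*sin(sqrt(3)*y*(8/(189 + sqrt(36233))^(1/3) + (189 + sqrt(36233))^(1/3))/24) + C2*exp(-y*(-(189 + sqrt(36233))^(1/3) + 8/(189 + sqrt(36233))^(1/3))/24)*cos(sqrt(3)*y*(8/(189 + sqrt(36233))^(1/3) + (189 + sqrt(36233))^(1/3))/24) + C3*exp(y*(-(189 + sqrt(36233))^(1/3) + 8/(189 + sqrt(36233))^(1/3))/12) - 20*y/63 + 88/6615


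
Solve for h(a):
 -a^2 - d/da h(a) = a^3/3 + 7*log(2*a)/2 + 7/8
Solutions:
 h(a) = C1 - a^4/12 - a^3/3 - 7*a*log(a)/2 - 7*a*log(2)/2 + 21*a/8


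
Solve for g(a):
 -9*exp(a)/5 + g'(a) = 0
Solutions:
 g(a) = C1 + 9*exp(a)/5


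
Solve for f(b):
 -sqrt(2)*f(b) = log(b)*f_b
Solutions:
 f(b) = C1*exp(-sqrt(2)*li(b))


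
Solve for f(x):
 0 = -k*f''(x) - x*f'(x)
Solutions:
 f(x) = C1 + C2*sqrt(k)*erf(sqrt(2)*x*sqrt(1/k)/2)


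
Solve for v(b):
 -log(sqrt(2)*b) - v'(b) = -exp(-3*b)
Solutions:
 v(b) = C1 - b*log(b) + b*(1 - log(2)/2) - exp(-3*b)/3


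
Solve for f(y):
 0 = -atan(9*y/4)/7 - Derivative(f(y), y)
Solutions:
 f(y) = C1 - y*atan(9*y/4)/7 + 2*log(81*y^2 + 16)/63


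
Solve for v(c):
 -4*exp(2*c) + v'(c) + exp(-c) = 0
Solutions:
 v(c) = C1 + 2*exp(2*c) + exp(-c)


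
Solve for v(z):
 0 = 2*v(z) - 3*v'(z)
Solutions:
 v(z) = C1*exp(2*z/3)


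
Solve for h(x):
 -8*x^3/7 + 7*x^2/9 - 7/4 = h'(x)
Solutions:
 h(x) = C1 - 2*x^4/7 + 7*x^3/27 - 7*x/4


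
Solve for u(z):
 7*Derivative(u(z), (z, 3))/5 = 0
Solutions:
 u(z) = C1 + C2*z + C3*z^2


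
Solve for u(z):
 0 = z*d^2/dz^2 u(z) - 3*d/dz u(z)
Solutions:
 u(z) = C1 + C2*z^4


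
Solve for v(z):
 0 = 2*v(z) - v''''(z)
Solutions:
 v(z) = C1*exp(-2^(1/4)*z) + C2*exp(2^(1/4)*z) + C3*sin(2^(1/4)*z) + C4*cos(2^(1/4)*z)


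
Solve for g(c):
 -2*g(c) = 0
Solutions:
 g(c) = 0


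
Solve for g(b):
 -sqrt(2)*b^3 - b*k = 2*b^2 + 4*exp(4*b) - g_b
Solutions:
 g(b) = C1 + sqrt(2)*b^4/4 + 2*b^3/3 + b^2*k/2 + exp(4*b)


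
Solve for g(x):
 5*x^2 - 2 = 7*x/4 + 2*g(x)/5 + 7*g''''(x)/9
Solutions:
 g(x) = 25*x^2/2 - 35*x/8 + (C1*sin(sqrt(3)*70^(3/4)*x/70) + C2*cos(sqrt(3)*70^(3/4)*x/70))*exp(-sqrt(3)*70^(3/4)*x/70) + (C3*sin(sqrt(3)*70^(3/4)*x/70) + C4*cos(sqrt(3)*70^(3/4)*x/70))*exp(sqrt(3)*70^(3/4)*x/70) - 5


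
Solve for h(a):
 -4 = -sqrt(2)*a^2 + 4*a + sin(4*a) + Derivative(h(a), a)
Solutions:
 h(a) = C1 + sqrt(2)*a^3/3 - 2*a^2 - 4*a + cos(4*a)/4


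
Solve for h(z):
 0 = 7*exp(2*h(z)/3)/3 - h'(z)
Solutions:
 h(z) = 3*log(-sqrt(-1/(C1 + 7*z))) - 3*log(2)/2 + 3*log(3)
 h(z) = 3*log(-1/(C1 + 7*z))/2 - 3*log(2)/2 + 3*log(3)


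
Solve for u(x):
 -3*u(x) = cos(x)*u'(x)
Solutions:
 u(x) = C1*(sin(x) - 1)^(3/2)/(sin(x) + 1)^(3/2)


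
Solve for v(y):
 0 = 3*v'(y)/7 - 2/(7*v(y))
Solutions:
 v(y) = -sqrt(C1 + 12*y)/3
 v(y) = sqrt(C1 + 12*y)/3


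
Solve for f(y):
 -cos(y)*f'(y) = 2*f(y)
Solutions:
 f(y) = C1*(sin(y) - 1)/(sin(y) + 1)


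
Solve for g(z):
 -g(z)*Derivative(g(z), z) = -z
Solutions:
 g(z) = -sqrt(C1 + z^2)
 g(z) = sqrt(C1 + z^2)


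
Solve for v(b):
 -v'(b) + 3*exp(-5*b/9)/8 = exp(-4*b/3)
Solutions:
 v(b) = C1 + 3*exp(-4*b/3)/4 - 27*exp(-5*b/9)/40


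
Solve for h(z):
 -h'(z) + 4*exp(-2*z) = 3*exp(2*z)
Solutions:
 h(z) = C1 - 3*exp(2*z)/2 - 2*exp(-2*z)


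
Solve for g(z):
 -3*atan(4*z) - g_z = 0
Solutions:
 g(z) = C1 - 3*z*atan(4*z) + 3*log(16*z^2 + 1)/8


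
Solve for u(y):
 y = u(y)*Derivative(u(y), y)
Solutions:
 u(y) = -sqrt(C1 + y^2)
 u(y) = sqrt(C1 + y^2)


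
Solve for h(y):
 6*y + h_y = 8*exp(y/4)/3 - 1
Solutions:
 h(y) = C1 - 3*y^2 - y + 32*exp(y/4)/3


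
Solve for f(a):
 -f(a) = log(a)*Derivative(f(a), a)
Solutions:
 f(a) = C1*exp(-li(a))


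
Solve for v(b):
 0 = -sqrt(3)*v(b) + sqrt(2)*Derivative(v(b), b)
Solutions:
 v(b) = C1*exp(sqrt(6)*b/2)


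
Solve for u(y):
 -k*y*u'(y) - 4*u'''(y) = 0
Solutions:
 u(y) = C1 + Integral(C2*airyai(2^(1/3)*y*(-k)^(1/3)/2) + C3*airybi(2^(1/3)*y*(-k)^(1/3)/2), y)


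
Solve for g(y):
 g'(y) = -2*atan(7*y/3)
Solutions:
 g(y) = C1 - 2*y*atan(7*y/3) + 3*log(49*y^2 + 9)/7


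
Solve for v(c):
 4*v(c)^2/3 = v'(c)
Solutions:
 v(c) = -3/(C1 + 4*c)


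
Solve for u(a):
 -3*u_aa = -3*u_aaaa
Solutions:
 u(a) = C1 + C2*a + C3*exp(-a) + C4*exp(a)


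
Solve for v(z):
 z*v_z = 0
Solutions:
 v(z) = C1


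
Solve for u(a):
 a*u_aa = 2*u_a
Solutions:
 u(a) = C1 + C2*a^3


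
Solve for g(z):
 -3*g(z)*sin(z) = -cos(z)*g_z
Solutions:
 g(z) = C1/cos(z)^3


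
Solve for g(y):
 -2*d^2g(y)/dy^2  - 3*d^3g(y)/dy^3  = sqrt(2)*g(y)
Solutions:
 g(y) = C1*exp(y*(-8 + 8*2^(1/3)/(16 + 243*sqrt(2) + sqrt(-256 + (16 + 243*sqrt(2))^2))^(1/3) + 2^(2/3)*(16 + 243*sqrt(2) + sqrt(-256 + (16 + 243*sqrt(2))^2))^(1/3))/36)*sin(2^(1/3)*sqrt(3)*y*(-2^(1/3)*(16 + 243*sqrt(2) + 27*sqrt(-256/729 + (16/27 + 9*sqrt(2))^2))^(1/3) + 8/(16 + 243*sqrt(2) + 27*sqrt(-256/729 + (16/27 + 9*sqrt(2))^2))^(1/3))/36) + C2*exp(y*(-8 + 8*2^(1/3)/(16 + 243*sqrt(2) + sqrt(-256 + (16 + 243*sqrt(2))^2))^(1/3) + 2^(2/3)*(16 + 243*sqrt(2) + sqrt(-256 + (16 + 243*sqrt(2))^2))^(1/3))/36)*cos(2^(1/3)*sqrt(3)*y*(-2^(1/3)*(16 + 243*sqrt(2) + 27*sqrt(-256/729 + (16/27 + 9*sqrt(2))^2))^(1/3) + 8/(16 + 243*sqrt(2) + 27*sqrt(-256/729 + (16/27 + 9*sqrt(2))^2))^(1/3))/36) + C3*exp(-y*(8*2^(1/3)/(16 + 243*sqrt(2) + sqrt(-256 + (16 + 243*sqrt(2))^2))^(1/3) + 4 + 2^(2/3)*(16 + 243*sqrt(2) + sqrt(-256 + (16 + 243*sqrt(2))^2))^(1/3))/18)


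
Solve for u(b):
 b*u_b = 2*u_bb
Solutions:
 u(b) = C1 + C2*erfi(b/2)


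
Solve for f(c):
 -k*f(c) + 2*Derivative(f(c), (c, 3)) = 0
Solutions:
 f(c) = C1*exp(2^(2/3)*c*k^(1/3)/2) + C2*exp(2^(2/3)*c*k^(1/3)*(-1 + sqrt(3)*I)/4) + C3*exp(-2^(2/3)*c*k^(1/3)*(1 + sqrt(3)*I)/4)


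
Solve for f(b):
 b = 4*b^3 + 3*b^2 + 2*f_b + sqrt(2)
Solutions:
 f(b) = C1 - b^4/2 - b^3/2 + b^2/4 - sqrt(2)*b/2


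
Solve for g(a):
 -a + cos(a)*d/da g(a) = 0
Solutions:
 g(a) = C1 + Integral(a/cos(a), a)


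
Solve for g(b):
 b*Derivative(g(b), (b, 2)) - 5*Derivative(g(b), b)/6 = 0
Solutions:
 g(b) = C1 + C2*b^(11/6)


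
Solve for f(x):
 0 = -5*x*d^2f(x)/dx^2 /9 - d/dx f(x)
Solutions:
 f(x) = C1 + C2/x^(4/5)


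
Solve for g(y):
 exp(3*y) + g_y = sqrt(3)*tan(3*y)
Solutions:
 g(y) = C1 - exp(3*y)/3 - sqrt(3)*log(cos(3*y))/3


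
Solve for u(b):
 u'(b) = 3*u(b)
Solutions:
 u(b) = C1*exp(3*b)


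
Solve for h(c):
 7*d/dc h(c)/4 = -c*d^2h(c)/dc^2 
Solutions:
 h(c) = C1 + C2/c^(3/4)


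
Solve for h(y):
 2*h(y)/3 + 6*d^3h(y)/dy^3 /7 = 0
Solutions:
 h(y) = C3*exp(-21^(1/3)*y/3) + (C1*sin(3^(5/6)*7^(1/3)*y/6) + C2*cos(3^(5/6)*7^(1/3)*y/6))*exp(21^(1/3)*y/6)


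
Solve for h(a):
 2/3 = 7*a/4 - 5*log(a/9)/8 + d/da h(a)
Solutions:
 h(a) = C1 - 7*a^2/8 + 5*a*log(a)/8 - 5*a*log(3)/4 + a/24


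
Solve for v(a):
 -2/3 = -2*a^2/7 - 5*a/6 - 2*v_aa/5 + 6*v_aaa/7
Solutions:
 v(a) = C1 + C2*a + C3*exp(7*a/15) - 5*a^4/84 - 3025*a^3/3528 - 38515*a^2/8232


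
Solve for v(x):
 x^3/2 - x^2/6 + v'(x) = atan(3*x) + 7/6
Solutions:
 v(x) = C1 - x^4/8 + x^3/18 + x*atan(3*x) + 7*x/6 - log(9*x^2 + 1)/6


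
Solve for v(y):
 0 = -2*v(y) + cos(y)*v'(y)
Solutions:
 v(y) = C1*(sin(y) + 1)/(sin(y) - 1)


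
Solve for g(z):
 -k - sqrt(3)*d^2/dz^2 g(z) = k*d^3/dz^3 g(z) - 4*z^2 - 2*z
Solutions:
 g(z) = C1 + C2*z + C3*exp(-sqrt(3)*z/k) + k*z^2*(8*sqrt(3)*k - 6 - 3*sqrt(3))/18 + sqrt(3)*z^4/9 + z^3*(-4*k + sqrt(3))/9


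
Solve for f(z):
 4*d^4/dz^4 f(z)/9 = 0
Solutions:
 f(z) = C1 + C2*z + C3*z^2 + C4*z^3


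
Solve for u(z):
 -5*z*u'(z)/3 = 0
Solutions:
 u(z) = C1


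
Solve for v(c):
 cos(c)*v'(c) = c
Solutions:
 v(c) = C1 + Integral(c/cos(c), c)


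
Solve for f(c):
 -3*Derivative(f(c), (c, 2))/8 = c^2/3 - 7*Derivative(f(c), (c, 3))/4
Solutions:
 f(c) = C1 + C2*c + C3*exp(3*c/14) - 2*c^4/27 - 112*c^3/81 - 1568*c^2/81


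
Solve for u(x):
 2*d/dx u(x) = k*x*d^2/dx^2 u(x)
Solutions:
 u(x) = C1 + x^(((re(k) + 2)*re(k) + im(k)^2)/(re(k)^2 + im(k)^2))*(C2*sin(2*log(x)*Abs(im(k))/(re(k)^2 + im(k)^2)) + C3*cos(2*log(x)*im(k)/(re(k)^2 + im(k)^2)))


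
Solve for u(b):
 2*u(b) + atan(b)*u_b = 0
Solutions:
 u(b) = C1*exp(-2*Integral(1/atan(b), b))


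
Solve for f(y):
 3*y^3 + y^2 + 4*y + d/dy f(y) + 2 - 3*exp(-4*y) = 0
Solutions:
 f(y) = C1 - 3*y^4/4 - y^3/3 - 2*y^2 - 2*y - 3*exp(-4*y)/4


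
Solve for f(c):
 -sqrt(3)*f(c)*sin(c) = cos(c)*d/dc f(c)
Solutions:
 f(c) = C1*cos(c)^(sqrt(3))


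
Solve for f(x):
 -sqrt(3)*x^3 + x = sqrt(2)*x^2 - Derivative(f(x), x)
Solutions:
 f(x) = C1 + sqrt(3)*x^4/4 + sqrt(2)*x^3/3 - x^2/2


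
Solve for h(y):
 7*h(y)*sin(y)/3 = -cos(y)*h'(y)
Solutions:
 h(y) = C1*cos(y)^(7/3)


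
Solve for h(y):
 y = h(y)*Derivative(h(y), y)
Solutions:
 h(y) = -sqrt(C1 + y^2)
 h(y) = sqrt(C1 + y^2)


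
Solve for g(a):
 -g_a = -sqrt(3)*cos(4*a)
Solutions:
 g(a) = C1 + sqrt(3)*sin(4*a)/4


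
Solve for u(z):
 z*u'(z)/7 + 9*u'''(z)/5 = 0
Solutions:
 u(z) = C1 + Integral(C2*airyai(-735^(1/3)*z/21) + C3*airybi(-735^(1/3)*z/21), z)


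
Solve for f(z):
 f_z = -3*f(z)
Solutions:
 f(z) = C1*exp(-3*z)


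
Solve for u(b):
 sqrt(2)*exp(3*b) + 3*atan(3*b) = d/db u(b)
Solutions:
 u(b) = C1 + 3*b*atan(3*b) + sqrt(2)*exp(3*b)/3 - log(9*b^2 + 1)/2


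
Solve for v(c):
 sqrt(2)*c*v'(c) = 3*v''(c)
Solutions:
 v(c) = C1 + C2*erfi(2^(3/4)*sqrt(3)*c/6)


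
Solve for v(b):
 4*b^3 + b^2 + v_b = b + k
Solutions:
 v(b) = C1 - b^4 - b^3/3 + b^2/2 + b*k


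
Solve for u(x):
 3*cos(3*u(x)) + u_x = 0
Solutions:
 u(x) = -asin((C1 + exp(18*x))/(C1 - exp(18*x)))/3 + pi/3
 u(x) = asin((C1 + exp(18*x))/(C1 - exp(18*x)))/3


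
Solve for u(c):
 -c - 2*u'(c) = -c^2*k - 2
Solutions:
 u(c) = C1 + c^3*k/6 - c^2/4 + c


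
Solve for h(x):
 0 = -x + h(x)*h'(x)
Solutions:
 h(x) = -sqrt(C1 + x^2)
 h(x) = sqrt(C1 + x^2)


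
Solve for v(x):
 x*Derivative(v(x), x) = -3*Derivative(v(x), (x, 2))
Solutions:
 v(x) = C1 + C2*erf(sqrt(6)*x/6)


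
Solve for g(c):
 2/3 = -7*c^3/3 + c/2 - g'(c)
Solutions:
 g(c) = C1 - 7*c^4/12 + c^2/4 - 2*c/3


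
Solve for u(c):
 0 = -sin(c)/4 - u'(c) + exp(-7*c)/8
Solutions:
 u(c) = C1 + cos(c)/4 - exp(-7*c)/56


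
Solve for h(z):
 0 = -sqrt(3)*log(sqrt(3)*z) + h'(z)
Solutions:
 h(z) = C1 + sqrt(3)*z*log(z) - sqrt(3)*z + sqrt(3)*z*log(3)/2


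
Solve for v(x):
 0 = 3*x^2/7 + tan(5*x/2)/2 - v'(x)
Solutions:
 v(x) = C1 + x^3/7 - log(cos(5*x/2))/5


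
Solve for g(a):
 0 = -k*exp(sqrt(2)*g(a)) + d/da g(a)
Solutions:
 g(a) = sqrt(2)*(2*log(-1/(C1 + a*k)) - log(2))/4


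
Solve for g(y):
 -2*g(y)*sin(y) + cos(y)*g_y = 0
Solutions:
 g(y) = C1/cos(y)^2


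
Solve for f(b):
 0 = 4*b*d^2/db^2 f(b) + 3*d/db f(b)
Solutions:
 f(b) = C1 + C2*b^(1/4)


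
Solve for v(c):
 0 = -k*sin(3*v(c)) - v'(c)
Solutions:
 v(c) = -acos((-C1 - exp(6*c*k))/(C1 - exp(6*c*k)))/3 + 2*pi/3
 v(c) = acos((-C1 - exp(6*c*k))/(C1 - exp(6*c*k)))/3


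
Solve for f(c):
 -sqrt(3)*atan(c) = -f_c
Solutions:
 f(c) = C1 + sqrt(3)*(c*atan(c) - log(c^2 + 1)/2)


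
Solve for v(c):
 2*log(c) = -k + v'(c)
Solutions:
 v(c) = C1 + c*k + 2*c*log(c) - 2*c


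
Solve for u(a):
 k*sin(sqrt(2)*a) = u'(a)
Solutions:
 u(a) = C1 - sqrt(2)*k*cos(sqrt(2)*a)/2


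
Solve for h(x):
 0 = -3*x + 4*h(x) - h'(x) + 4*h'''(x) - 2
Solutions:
 h(x) = C1*exp(3^(1/3)*x*(3^(1/3)/(sqrt(1293) + 36)^(1/3) + (sqrt(1293) + 36)^(1/3))/12)*sin(3^(1/6)*x*(-3^(2/3)*(sqrt(1293) + 36)^(1/3) + 3/(sqrt(1293) + 36)^(1/3))/12) + C2*exp(3^(1/3)*x*(3^(1/3)/(sqrt(1293) + 36)^(1/3) + (sqrt(1293) + 36)^(1/3))/12)*cos(3^(1/6)*x*(-3^(2/3)*(sqrt(1293) + 36)^(1/3) + 3/(sqrt(1293) + 36)^(1/3))/12) + C3*exp(-3^(1/3)*x*(3^(1/3)/(sqrt(1293) + 36)^(1/3) + (sqrt(1293) + 36)^(1/3))/6) + 3*x/4 + 11/16


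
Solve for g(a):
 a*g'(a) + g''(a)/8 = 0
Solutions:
 g(a) = C1 + C2*erf(2*a)


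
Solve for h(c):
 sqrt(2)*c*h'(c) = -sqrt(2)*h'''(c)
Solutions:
 h(c) = C1 + Integral(C2*airyai(-c) + C3*airybi(-c), c)


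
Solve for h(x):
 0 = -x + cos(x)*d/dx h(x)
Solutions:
 h(x) = C1 + Integral(x/cos(x), x)


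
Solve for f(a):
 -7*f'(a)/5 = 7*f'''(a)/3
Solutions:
 f(a) = C1 + C2*sin(sqrt(15)*a/5) + C3*cos(sqrt(15)*a/5)


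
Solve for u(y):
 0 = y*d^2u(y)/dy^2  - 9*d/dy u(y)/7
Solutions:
 u(y) = C1 + C2*y^(16/7)


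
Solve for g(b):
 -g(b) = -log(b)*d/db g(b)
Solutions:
 g(b) = C1*exp(li(b))


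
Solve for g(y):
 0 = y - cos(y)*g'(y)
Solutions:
 g(y) = C1 + Integral(y/cos(y), y)


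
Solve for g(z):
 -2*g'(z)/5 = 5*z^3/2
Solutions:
 g(z) = C1 - 25*z^4/16


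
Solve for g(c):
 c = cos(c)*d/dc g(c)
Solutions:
 g(c) = C1 + Integral(c/cos(c), c)


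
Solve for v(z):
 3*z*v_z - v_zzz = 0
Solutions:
 v(z) = C1 + Integral(C2*airyai(3^(1/3)*z) + C3*airybi(3^(1/3)*z), z)


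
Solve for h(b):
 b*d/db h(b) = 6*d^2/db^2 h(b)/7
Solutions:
 h(b) = C1 + C2*erfi(sqrt(21)*b/6)


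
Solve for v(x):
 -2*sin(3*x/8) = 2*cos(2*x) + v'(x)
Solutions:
 v(x) = C1 - sin(2*x) + 16*cos(3*x/8)/3


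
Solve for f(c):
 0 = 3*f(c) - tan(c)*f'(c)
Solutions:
 f(c) = C1*sin(c)^3


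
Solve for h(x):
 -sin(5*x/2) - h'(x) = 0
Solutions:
 h(x) = C1 + 2*cos(5*x/2)/5


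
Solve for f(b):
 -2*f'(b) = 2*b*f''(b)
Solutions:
 f(b) = C1 + C2*log(b)


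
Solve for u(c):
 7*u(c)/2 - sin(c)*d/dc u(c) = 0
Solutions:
 u(c) = C1*(cos(c) - 1)^(7/4)/(cos(c) + 1)^(7/4)


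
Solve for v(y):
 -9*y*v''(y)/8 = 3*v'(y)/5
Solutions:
 v(y) = C1 + C2*y^(7/15)


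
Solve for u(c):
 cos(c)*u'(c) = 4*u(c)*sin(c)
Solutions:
 u(c) = C1/cos(c)^4


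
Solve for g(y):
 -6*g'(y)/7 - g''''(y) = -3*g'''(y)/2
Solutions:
 g(y) = C1 + C2*exp(y*(7*7^(1/3)/(4*sqrt(15) + 17)^(1/3) + 7^(2/3)*(4*sqrt(15) + 17)^(1/3) + 14)/28)*sin(sqrt(3)*7^(1/3)*y*(-7^(1/3)*(4*sqrt(15) + 17)^(1/3) + 7/(4*sqrt(15) + 17)^(1/3))/28) + C3*exp(y*(7*7^(1/3)/(4*sqrt(15) + 17)^(1/3) + 7^(2/3)*(4*sqrt(15) + 17)^(1/3) + 14)/28)*cos(sqrt(3)*7^(1/3)*y*(-7^(1/3)*(4*sqrt(15) + 17)^(1/3) + 7/(4*sqrt(15) + 17)^(1/3))/28) + C4*exp(y*(-7^(2/3)*(4*sqrt(15) + 17)^(1/3) - 7*7^(1/3)/(4*sqrt(15) + 17)^(1/3) + 7)/14)


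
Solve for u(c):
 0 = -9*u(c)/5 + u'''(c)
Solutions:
 u(c) = C3*exp(15^(2/3)*c/5) + (C1*sin(3*3^(1/6)*5^(2/3)*c/10) + C2*cos(3*3^(1/6)*5^(2/3)*c/10))*exp(-15^(2/3)*c/10)


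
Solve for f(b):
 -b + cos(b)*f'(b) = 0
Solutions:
 f(b) = C1 + Integral(b/cos(b), b)


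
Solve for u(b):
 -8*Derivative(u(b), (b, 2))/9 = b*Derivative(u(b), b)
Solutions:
 u(b) = C1 + C2*erf(3*b/4)


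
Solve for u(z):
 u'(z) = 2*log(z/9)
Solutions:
 u(z) = C1 + 2*z*log(z) - z*log(81) - 2*z


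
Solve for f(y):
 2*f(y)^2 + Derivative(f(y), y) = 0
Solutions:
 f(y) = 1/(C1 + 2*y)


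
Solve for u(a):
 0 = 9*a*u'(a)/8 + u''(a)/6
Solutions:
 u(a) = C1 + C2*erf(3*sqrt(6)*a/4)


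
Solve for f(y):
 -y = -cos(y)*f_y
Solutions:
 f(y) = C1 + Integral(y/cos(y), y)


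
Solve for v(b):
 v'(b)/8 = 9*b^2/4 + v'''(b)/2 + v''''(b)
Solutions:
 v(b) = C1 + C2*exp(-b*(2*2^(1/3)/(3*sqrt(69) + 25)^(1/3) + 4 + 2^(2/3)*(3*sqrt(69) + 25)^(1/3))/24)*sin(2^(1/3)*sqrt(3)*b*(-2^(1/3)*(3*sqrt(69) + 25)^(1/3) + 2/(3*sqrt(69) + 25)^(1/3))/24) + C3*exp(-b*(2*2^(1/3)/(3*sqrt(69) + 25)^(1/3) + 4 + 2^(2/3)*(3*sqrt(69) + 25)^(1/3))/24)*cos(2^(1/3)*sqrt(3)*b*(-2^(1/3)*(3*sqrt(69) + 25)^(1/3) + 2/(3*sqrt(69) + 25)^(1/3))/24) + C4*exp(b*(-2 + 2*2^(1/3)/(3*sqrt(69) + 25)^(1/3) + 2^(2/3)*(3*sqrt(69) + 25)^(1/3))/12) + 6*b^3 + 144*b


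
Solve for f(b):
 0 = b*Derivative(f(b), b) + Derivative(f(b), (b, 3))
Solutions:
 f(b) = C1 + Integral(C2*airyai(-b) + C3*airybi(-b), b)


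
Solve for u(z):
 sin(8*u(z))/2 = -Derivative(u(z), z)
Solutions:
 u(z) = -acos((-C1 - exp(8*z))/(C1 - exp(8*z)))/8 + pi/4
 u(z) = acos((-C1 - exp(8*z))/(C1 - exp(8*z)))/8


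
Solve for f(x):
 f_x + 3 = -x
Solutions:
 f(x) = C1 - x^2/2 - 3*x


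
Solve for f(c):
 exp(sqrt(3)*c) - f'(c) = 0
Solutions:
 f(c) = C1 + sqrt(3)*exp(sqrt(3)*c)/3


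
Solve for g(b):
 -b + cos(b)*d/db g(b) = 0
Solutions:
 g(b) = C1 + Integral(b/cos(b), b)


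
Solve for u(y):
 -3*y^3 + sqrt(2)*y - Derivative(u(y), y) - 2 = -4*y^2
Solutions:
 u(y) = C1 - 3*y^4/4 + 4*y^3/3 + sqrt(2)*y^2/2 - 2*y


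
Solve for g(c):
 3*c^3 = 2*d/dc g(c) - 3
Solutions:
 g(c) = C1 + 3*c^4/8 + 3*c/2


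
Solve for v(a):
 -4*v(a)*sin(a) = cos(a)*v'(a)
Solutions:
 v(a) = C1*cos(a)^4


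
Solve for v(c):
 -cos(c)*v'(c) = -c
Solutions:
 v(c) = C1 + Integral(c/cos(c), c)


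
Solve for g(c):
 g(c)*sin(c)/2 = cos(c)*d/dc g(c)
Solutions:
 g(c) = C1/sqrt(cos(c))


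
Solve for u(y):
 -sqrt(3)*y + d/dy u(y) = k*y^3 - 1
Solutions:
 u(y) = C1 + k*y^4/4 + sqrt(3)*y^2/2 - y


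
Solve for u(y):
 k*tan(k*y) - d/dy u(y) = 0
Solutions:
 u(y) = C1 + k*Piecewise((-log(cos(k*y))/k, Ne(k, 0)), (0, True))


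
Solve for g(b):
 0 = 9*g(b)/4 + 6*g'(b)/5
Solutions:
 g(b) = C1*exp(-15*b/8)


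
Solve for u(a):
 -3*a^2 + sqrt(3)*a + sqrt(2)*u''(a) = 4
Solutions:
 u(a) = C1 + C2*a + sqrt(2)*a^4/8 - sqrt(6)*a^3/12 + sqrt(2)*a^2


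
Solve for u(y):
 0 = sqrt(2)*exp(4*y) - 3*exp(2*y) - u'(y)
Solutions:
 u(y) = C1 + sqrt(2)*exp(4*y)/4 - 3*exp(2*y)/2


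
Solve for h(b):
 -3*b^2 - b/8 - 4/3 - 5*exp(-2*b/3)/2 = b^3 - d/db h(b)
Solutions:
 h(b) = C1 + b^4/4 + b^3 + b^2/16 + 4*b/3 - 15*exp(-2*b/3)/4


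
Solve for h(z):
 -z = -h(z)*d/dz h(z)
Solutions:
 h(z) = -sqrt(C1 + z^2)
 h(z) = sqrt(C1 + z^2)


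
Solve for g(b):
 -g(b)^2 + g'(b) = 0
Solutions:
 g(b) = -1/(C1 + b)


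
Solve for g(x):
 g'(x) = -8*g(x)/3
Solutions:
 g(x) = C1*exp(-8*x/3)


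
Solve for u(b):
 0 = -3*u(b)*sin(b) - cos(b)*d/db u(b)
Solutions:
 u(b) = C1*cos(b)^3


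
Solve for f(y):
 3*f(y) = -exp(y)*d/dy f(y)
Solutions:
 f(y) = C1*exp(3*exp(-y))


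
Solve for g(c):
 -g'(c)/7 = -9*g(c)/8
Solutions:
 g(c) = C1*exp(63*c/8)


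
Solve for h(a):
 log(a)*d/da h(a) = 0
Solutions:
 h(a) = C1


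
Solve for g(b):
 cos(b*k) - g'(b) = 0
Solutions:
 g(b) = C1 + sin(b*k)/k


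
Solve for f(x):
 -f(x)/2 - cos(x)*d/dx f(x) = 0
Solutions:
 f(x) = C1*(sin(x) - 1)^(1/4)/(sin(x) + 1)^(1/4)


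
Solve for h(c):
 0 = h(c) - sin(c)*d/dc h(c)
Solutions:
 h(c) = C1*sqrt(cos(c) - 1)/sqrt(cos(c) + 1)


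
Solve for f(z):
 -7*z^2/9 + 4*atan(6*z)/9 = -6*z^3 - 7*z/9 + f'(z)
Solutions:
 f(z) = C1 + 3*z^4/2 - 7*z^3/27 + 7*z^2/18 + 4*z*atan(6*z)/9 - log(36*z^2 + 1)/27


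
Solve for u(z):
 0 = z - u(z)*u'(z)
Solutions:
 u(z) = -sqrt(C1 + z^2)
 u(z) = sqrt(C1 + z^2)


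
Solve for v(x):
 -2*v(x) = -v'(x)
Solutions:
 v(x) = C1*exp(2*x)


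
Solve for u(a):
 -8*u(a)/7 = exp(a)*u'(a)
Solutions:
 u(a) = C1*exp(8*exp(-a)/7)


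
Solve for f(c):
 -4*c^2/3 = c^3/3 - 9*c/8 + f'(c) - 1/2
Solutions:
 f(c) = C1 - c^4/12 - 4*c^3/9 + 9*c^2/16 + c/2


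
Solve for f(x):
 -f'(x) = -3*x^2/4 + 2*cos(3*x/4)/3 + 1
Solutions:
 f(x) = C1 + x^3/4 - x - 8*sin(3*x/4)/9


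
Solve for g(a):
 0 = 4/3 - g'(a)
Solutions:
 g(a) = C1 + 4*a/3


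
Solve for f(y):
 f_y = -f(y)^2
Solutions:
 f(y) = 1/(C1 + y)


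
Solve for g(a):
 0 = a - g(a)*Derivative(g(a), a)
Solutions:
 g(a) = -sqrt(C1 + a^2)
 g(a) = sqrt(C1 + a^2)


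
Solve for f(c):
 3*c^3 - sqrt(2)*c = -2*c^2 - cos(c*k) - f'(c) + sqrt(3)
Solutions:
 f(c) = C1 - 3*c^4/4 - 2*c^3/3 + sqrt(2)*c^2/2 + sqrt(3)*c - sin(c*k)/k


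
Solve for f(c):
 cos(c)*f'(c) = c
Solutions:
 f(c) = C1 + Integral(c/cos(c), c)


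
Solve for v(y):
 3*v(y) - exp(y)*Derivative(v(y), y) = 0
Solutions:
 v(y) = C1*exp(-3*exp(-y))


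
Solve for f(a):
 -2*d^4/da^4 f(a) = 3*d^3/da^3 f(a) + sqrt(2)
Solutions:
 f(a) = C1 + C2*a + C3*a^2 + C4*exp(-3*a/2) - sqrt(2)*a^3/18


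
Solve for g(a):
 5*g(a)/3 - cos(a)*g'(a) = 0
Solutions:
 g(a) = C1*(sin(a) + 1)^(5/6)/(sin(a) - 1)^(5/6)


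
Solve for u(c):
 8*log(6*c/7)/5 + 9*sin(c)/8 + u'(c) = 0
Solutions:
 u(c) = C1 - 8*c*log(c)/5 - 8*c*log(6)/5 + 8*c/5 + 8*c*log(7)/5 + 9*cos(c)/8


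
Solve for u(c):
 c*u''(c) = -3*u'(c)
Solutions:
 u(c) = C1 + C2/c^2


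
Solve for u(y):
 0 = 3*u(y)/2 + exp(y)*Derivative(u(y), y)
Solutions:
 u(y) = C1*exp(3*exp(-y)/2)


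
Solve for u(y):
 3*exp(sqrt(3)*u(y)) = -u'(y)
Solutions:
 u(y) = sqrt(3)*(2*log(1/(C1 + 3*y)) - log(3))/6


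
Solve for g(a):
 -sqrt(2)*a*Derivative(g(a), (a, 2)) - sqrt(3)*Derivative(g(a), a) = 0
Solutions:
 g(a) = C1 + C2*a^(1 - sqrt(6)/2)


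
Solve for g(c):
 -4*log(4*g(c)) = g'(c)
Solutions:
 Integral(1/(log(_y) + 2*log(2)), (_y, g(c)))/4 = C1 - c


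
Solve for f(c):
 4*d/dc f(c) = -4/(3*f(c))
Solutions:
 f(c) = -sqrt(C1 - 6*c)/3
 f(c) = sqrt(C1 - 6*c)/3


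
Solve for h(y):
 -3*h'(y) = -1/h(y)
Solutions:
 h(y) = -sqrt(C1 + 6*y)/3
 h(y) = sqrt(C1 + 6*y)/3


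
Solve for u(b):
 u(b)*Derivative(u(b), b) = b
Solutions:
 u(b) = -sqrt(C1 + b^2)
 u(b) = sqrt(C1 + b^2)


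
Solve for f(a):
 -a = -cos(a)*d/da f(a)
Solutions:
 f(a) = C1 + Integral(a/cos(a), a)


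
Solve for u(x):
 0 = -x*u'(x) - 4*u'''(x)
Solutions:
 u(x) = C1 + Integral(C2*airyai(-2^(1/3)*x/2) + C3*airybi(-2^(1/3)*x/2), x)


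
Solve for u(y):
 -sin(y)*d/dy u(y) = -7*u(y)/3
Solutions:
 u(y) = C1*(cos(y) - 1)^(7/6)/(cos(y) + 1)^(7/6)


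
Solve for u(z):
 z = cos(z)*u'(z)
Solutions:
 u(z) = C1 + Integral(z/cos(z), z)


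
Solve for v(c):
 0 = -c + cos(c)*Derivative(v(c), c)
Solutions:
 v(c) = C1 + Integral(c/cos(c), c)


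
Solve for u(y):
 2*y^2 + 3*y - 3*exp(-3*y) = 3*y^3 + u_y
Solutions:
 u(y) = C1 - 3*y^4/4 + 2*y^3/3 + 3*y^2/2 + exp(-3*y)


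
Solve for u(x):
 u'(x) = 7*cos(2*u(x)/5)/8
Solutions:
 -7*x/8 - 5*log(sin(2*u(x)/5) - 1)/4 + 5*log(sin(2*u(x)/5) + 1)/4 = C1


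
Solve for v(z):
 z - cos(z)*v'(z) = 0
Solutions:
 v(z) = C1 + Integral(z/cos(z), z)


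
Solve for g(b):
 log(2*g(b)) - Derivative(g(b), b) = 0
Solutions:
 -Integral(1/(log(_y) + log(2)), (_y, g(b))) = C1 - b


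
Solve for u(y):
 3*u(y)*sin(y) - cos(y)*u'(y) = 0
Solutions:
 u(y) = C1/cos(y)^3


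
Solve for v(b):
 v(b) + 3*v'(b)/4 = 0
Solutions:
 v(b) = C1*exp(-4*b/3)


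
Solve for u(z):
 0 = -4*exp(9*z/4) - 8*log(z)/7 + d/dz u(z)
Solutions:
 u(z) = C1 + 8*z*log(z)/7 - 8*z/7 + 16*exp(9*z/4)/9


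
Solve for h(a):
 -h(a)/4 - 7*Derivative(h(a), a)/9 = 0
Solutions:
 h(a) = C1*exp(-9*a/28)


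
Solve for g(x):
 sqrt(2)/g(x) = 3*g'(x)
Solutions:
 g(x) = -sqrt(C1 + 6*sqrt(2)*x)/3
 g(x) = sqrt(C1 + 6*sqrt(2)*x)/3


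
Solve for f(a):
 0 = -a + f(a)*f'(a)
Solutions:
 f(a) = -sqrt(C1 + a^2)
 f(a) = sqrt(C1 + a^2)


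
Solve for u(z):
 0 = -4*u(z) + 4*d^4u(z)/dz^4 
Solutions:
 u(z) = C1*exp(-z) + C2*exp(z) + C3*sin(z) + C4*cos(z)


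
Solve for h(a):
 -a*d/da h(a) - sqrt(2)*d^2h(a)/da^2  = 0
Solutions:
 h(a) = C1 + C2*erf(2^(1/4)*a/2)


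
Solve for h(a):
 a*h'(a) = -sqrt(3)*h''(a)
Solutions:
 h(a) = C1 + C2*erf(sqrt(2)*3^(3/4)*a/6)


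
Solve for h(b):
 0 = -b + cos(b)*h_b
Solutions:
 h(b) = C1 + Integral(b/cos(b), b)


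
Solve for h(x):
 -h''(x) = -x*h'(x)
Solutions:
 h(x) = C1 + C2*erfi(sqrt(2)*x/2)


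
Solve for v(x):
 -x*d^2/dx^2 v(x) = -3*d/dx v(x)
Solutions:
 v(x) = C1 + C2*x^4


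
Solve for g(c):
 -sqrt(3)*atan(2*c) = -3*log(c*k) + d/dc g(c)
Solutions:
 g(c) = C1 + 3*c*log(c*k) - 3*c - sqrt(3)*(c*atan(2*c) - log(4*c^2 + 1)/4)


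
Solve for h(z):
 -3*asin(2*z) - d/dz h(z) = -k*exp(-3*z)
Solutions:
 h(z) = C1 - k*exp(-3*z)/3 - 3*z*asin(2*z) - 3*sqrt(1 - 4*z^2)/2


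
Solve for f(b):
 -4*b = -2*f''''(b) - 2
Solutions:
 f(b) = C1 + C2*b + C3*b^2 + C4*b^3 + b^5/60 - b^4/24


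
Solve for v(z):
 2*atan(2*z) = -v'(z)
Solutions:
 v(z) = C1 - 2*z*atan(2*z) + log(4*z^2 + 1)/2


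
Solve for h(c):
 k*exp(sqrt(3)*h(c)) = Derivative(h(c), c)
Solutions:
 h(c) = sqrt(3)*(2*log(-1/(C1 + c*k)) - log(3))/6


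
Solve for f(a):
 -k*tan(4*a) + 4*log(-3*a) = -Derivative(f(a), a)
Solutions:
 f(a) = C1 - 4*a*log(-a) - 4*a*log(3) + 4*a - k*log(cos(4*a))/4


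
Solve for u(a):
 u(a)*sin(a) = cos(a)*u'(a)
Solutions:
 u(a) = C1/cos(a)


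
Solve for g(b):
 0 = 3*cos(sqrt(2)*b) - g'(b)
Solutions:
 g(b) = C1 + 3*sqrt(2)*sin(sqrt(2)*b)/2


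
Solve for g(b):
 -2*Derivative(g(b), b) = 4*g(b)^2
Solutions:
 g(b) = 1/(C1 + 2*b)


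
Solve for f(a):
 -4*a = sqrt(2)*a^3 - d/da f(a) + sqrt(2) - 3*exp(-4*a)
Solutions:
 f(a) = C1 + sqrt(2)*a^4/4 + 2*a^2 + sqrt(2)*a + 3*exp(-4*a)/4


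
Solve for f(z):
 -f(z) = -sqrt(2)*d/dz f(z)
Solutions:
 f(z) = C1*exp(sqrt(2)*z/2)


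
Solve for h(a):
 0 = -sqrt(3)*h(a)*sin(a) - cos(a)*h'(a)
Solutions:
 h(a) = C1*cos(a)^(sqrt(3))


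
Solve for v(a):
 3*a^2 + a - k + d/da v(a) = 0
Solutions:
 v(a) = C1 - a^3 - a^2/2 + a*k


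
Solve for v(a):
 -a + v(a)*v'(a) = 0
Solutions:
 v(a) = -sqrt(C1 + a^2)
 v(a) = sqrt(C1 + a^2)


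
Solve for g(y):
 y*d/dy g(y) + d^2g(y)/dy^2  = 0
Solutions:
 g(y) = C1 + C2*erf(sqrt(2)*y/2)


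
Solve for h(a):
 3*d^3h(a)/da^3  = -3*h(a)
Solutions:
 h(a) = C3*exp(-a) + (C1*sin(sqrt(3)*a/2) + C2*cos(sqrt(3)*a/2))*exp(a/2)


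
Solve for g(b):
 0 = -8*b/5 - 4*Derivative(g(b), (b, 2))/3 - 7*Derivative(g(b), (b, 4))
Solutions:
 g(b) = C1 + C2*b + C3*sin(2*sqrt(21)*b/21) + C4*cos(2*sqrt(21)*b/21) - b^3/5


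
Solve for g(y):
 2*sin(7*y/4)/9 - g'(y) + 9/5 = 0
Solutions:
 g(y) = C1 + 9*y/5 - 8*cos(7*y/4)/63


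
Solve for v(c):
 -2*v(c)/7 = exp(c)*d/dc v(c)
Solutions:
 v(c) = C1*exp(2*exp(-c)/7)


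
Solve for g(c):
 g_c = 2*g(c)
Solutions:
 g(c) = C1*exp(2*c)


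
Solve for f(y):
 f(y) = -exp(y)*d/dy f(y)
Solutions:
 f(y) = C1*exp(exp(-y))


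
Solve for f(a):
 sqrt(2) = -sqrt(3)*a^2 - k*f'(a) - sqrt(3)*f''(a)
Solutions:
 f(a) = C1 + C2*exp(-sqrt(3)*a*k/3) - sqrt(3)*a^3/(3*k) + 3*a^2/k^2 - sqrt(2)*a/k - 6*sqrt(3)*a/k^3


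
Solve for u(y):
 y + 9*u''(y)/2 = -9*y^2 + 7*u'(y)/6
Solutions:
 u(y) = C1 + C2*exp(7*y/27) + 18*y^3/7 + 1479*y^2/49 + 79866*y/343


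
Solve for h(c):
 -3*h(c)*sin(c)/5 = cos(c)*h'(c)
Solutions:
 h(c) = C1*cos(c)^(3/5)


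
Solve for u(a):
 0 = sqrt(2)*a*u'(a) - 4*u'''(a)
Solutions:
 u(a) = C1 + Integral(C2*airyai(sqrt(2)*a/2) + C3*airybi(sqrt(2)*a/2), a)


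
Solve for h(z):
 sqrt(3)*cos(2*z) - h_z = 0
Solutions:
 h(z) = C1 + sqrt(3)*sin(2*z)/2


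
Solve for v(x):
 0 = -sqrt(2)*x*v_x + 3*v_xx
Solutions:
 v(x) = C1 + C2*erfi(2^(3/4)*sqrt(3)*x/6)


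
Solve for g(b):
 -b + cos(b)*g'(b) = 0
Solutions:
 g(b) = C1 + Integral(b/cos(b), b)


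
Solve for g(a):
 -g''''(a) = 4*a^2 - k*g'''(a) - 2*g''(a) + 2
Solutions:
 g(a) = C1 + C2*a + C3*exp(a*(k - sqrt(k^2 + 8))/2) + C4*exp(a*(k + sqrt(k^2 + 8))/2) + a^4/6 - a^3*k/3 + a^2*(k^2 + 3)/2


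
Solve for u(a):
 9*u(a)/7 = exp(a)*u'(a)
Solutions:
 u(a) = C1*exp(-9*exp(-a)/7)


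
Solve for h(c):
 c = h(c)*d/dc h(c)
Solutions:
 h(c) = -sqrt(C1 + c^2)
 h(c) = sqrt(C1 + c^2)


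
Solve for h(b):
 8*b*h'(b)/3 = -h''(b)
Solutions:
 h(b) = C1 + C2*erf(2*sqrt(3)*b/3)


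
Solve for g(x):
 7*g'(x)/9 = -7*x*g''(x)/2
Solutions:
 g(x) = C1 + C2*x^(7/9)


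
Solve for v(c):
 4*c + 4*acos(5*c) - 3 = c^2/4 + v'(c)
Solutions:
 v(c) = C1 - c^3/12 + 2*c^2 + 4*c*acos(5*c) - 3*c - 4*sqrt(1 - 25*c^2)/5


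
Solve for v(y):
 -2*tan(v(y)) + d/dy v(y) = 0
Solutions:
 v(y) = pi - asin(C1*exp(2*y))
 v(y) = asin(C1*exp(2*y))


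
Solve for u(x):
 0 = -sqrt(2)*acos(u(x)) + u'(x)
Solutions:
 Integral(1/acos(_y), (_y, u(x))) = C1 + sqrt(2)*x


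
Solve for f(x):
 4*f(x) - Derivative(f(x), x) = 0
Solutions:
 f(x) = C1*exp(4*x)


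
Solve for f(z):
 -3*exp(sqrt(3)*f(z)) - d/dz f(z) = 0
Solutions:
 f(z) = sqrt(3)*(2*log(1/(C1 + 3*z)) - log(3))/6


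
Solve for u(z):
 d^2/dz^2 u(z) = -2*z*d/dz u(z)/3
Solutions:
 u(z) = C1 + C2*erf(sqrt(3)*z/3)


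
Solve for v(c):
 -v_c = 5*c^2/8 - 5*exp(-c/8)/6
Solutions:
 v(c) = C1 - 5*c^3/24 - 20*exp(-c/8)/3


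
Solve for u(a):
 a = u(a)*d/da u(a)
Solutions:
 u(a) = -sqrt(C1 + a^2)
 u(a) = sqrt(C1 + a^2)


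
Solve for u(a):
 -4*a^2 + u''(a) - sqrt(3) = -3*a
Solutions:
 u(a) = C1 + C2*a + a^4/3 - a^3/2 + sqrt(3)*a^2/2


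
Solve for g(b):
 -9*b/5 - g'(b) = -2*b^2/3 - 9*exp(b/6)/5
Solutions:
 g(b) = C1 + 2*b^3/9 - 9*b^2/10 + 54*exp(b/6)/5


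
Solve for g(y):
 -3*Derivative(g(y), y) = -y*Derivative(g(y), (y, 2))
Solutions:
 g(y) = C1 + C2*y^4


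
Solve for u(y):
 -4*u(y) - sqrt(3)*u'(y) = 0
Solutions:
 u(y) = C1*exp(-4*sqrt(3)*y/3)


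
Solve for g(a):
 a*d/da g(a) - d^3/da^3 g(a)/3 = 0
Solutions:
 g(a) = C1 + Integral(C2*airyai(3^(1/3)*a) + C3*airybi(3^(1/3)*a), a)


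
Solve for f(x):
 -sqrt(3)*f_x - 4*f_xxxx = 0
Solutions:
 f(x) = C1 + C4*exp(-2^(1/3)*3^(1/6)*x/2) + (C2*sin(2^(1/3)*3^(2/3)*x/4) + C3*cos(2^(1/3)*3^(2/3)*x/4))*exp(2^(1/3)*3^(1/6)*x/4)


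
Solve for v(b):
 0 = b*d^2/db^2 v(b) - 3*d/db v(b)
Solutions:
 v(b) = C1 + C2*b^4


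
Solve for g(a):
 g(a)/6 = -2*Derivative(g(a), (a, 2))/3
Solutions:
 g(a) = C1*sin(a/2) + C2*cos(a/2)


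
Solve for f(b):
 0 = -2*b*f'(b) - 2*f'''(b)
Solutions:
 f(b) = C1 + Integral(C2*airyai(-b) + C3*airybi(-b), b)


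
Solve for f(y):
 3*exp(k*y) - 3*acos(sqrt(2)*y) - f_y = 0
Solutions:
 f(y) = C1 - 3*y*acos(sqrt(2)*y) + 3*sqrt(2)*sqrt(1 - 2*y^2)/2 + 3*Piecewise((exp(k*y)/k, Ne(k, 0)), (y, True))


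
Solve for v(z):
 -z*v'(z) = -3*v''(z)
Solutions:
 v(z) = C1 + C2*erfi(sqrt(6)*z/6)


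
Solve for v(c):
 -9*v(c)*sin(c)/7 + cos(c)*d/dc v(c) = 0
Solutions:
 v(c) = C1/cos(c)^(9/7)


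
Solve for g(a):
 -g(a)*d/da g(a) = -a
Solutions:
 g(a) = -sqrt(C1 + a^2)
 g(a) = sqrt(C1 + a^2)


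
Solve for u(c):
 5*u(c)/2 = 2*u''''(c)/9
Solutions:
 u(c) = C1*exp(-5^(1/4)*sqrt(6)*c/2) + C2*exp(5^(1/4)*sqrt(6)*c/2) + C3*sin(5^(1/4)*sqrt(6)*c/2) + C4*cos(5^(1/4)*sqrt(6)*c/2)


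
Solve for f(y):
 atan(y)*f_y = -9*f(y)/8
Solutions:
 f(y) = C1*exp(-9*Integral(1/atan(y), y)/8)


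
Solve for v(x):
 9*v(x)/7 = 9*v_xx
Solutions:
 v(x) = C1*exp(-sqrt(7)*x/7) + C2*exp(sqrt(7)*x/7)


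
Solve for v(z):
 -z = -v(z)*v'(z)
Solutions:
 v(z) = -sqrt(C1 + z^2)
 v(z) = sqrt(C1 + z^2)


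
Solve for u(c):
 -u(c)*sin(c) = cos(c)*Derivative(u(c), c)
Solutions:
 u(c) = C1*cos(c)


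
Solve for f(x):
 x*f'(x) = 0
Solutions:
 f(x) = C1


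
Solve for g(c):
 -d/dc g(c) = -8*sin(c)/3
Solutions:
 g(c) = C1 - 8*cos(c)/3


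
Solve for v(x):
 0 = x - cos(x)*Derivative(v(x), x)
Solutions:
 v(x) = C1 + Integral(x/cos(x), x)


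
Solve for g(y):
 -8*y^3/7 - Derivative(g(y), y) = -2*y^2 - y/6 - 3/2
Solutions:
 g(y) = C1 - 2*y^4/7 + 2*y^3/3 + y^2/12 + 3*y/2


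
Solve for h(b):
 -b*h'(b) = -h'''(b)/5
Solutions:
 h(b) = C1 + Integral(C2*airyai(5^(1/3)*b) + C3*airybi(5^(1/3)*b), b)


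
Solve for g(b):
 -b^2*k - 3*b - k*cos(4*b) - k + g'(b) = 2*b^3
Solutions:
 g(b) = C1 + b^4/2 + b^3*k/3 + 3*b^2/2 + b*k + k*sin(4*b)/4


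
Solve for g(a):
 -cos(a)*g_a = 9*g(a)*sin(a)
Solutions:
 g(a) = C1*cos(a)^9


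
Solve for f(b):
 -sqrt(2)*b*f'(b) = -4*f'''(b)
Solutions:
 f(b) = C1 + Integral(C2*airyai(sqrt(2)*b/2) + C3*airybi(sqrt(2)*b/2), b)


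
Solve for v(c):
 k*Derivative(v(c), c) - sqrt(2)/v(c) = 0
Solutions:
 v(c) = -sqrt(C1 + 2*sqrt(2)*c/k)
 v(c) = sqrt(C1 + 2*sqrt(2)*c/k)


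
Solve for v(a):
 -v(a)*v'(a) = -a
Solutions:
 v(a) = -sqrt(C1 + a^2)
 v(a) = sqrt(C1 + a^2)


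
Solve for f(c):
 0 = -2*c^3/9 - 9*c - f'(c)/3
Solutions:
 f(c) = C1 - c^4/6 - 27*c^2/2


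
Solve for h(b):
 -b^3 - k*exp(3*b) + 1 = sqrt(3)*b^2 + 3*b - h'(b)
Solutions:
 h(b) = C1 + b^4/4 + sqrt(3)*b^3/3 + 3*b^2/2 - b + k*exp(3*b)/3


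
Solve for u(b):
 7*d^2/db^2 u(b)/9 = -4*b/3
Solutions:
 u(b) = C1 + C2*b - 2*b^3/7


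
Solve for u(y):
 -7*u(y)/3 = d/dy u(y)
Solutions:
 u(y) = C1*exp(-7*y/3)


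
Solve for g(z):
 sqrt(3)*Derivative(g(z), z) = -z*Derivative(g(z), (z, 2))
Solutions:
 g(z) = C1 + C2*z^(1 - sqrt(3))


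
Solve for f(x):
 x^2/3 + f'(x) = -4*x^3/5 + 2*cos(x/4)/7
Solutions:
 f(x) = C1 - x^4/5 - x^3/9 + 8*sin(x/4)/7


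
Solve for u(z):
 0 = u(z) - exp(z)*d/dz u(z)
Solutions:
 u(z) = C1*exp(-exp(-z))


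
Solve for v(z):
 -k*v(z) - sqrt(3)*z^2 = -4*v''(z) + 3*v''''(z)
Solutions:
 v(z) = C1*exp(-sqrt(3)*z*sqrt(2 - sqrt(4 - 3*k))/3) + C2*exp(sqrt(3)*z*sqrt(2 - sqrt(4 - 3*k))/3) + C3*exp(-sqrt(3)*z*sqrt(sqrt(4 - 3*k) + 2)/3) + C4*exp(sqrt(3)*z*sqrt(sqrt(4 - 3*k) + 2)/3) - sqrt(3)*z^2/k - 8*sqrt(3)/k^2


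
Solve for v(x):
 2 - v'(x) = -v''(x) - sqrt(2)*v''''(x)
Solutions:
 v(x) = C1 + C2*exp(-x*(-2*2^(1/6)*3^(2/3)/(9*sqrt(2) + sqrt(6)*sqrt(2*sqrt(2) + 27))^(1/3) + 6^(1/3)*(9*sqrt(2) + sqrt(6)*sqrt(2*sqrt(2) + 27))^(1/3))/12)*sin(x*(6*6^(1/6)/(9*sqrt(2) + sqrt(6)*sqrt(2*sqrt(2) + 27))^(1/3) + 2^(1/3)*3^(5/6)*(9*sqrt(2) + sqrt(6)*sqrt(2*sqrt(2) + 27))^(1/3))/12) + C3*exp(-x*(-2*2^(1/6)*3^(2/3)/(9*sqrt(2) + sqrt(6)*sqrt(2*sqrt(2) + 27))^(1/3) + 6^(1/3)*(9*sqrt(2) + sqrt(6)*sqrt(2*sqrt(2) + 27))^(1/3))/12)*cos(x*(6*6^(1/6)/(9*sqrt(2) + sqrt(6)*sqrt(2*sqrt(2) + 27))^(1/3) + 2^(1/3)*3^(5/6)*(9*sqrt(2) + sqrt(6)*sqrt(2*sqrt(2) + 27))^(1/3))/12) + C4*exp(x*(-2*2^(1/6)*3^(2/3)/(9*sqrt(2) + sqrt(6)*sqrt(2*sqrt(2) + 27))^(1/3) + 6^(1/3)*(9*sqrt(2) + sqrt(6)*sqrt(2*sqrt(2) + 27))^(1/3))/6) + 2*x


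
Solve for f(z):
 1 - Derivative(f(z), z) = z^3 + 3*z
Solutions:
 f(z) = C1 - z^4/4 - 3*z^2/2 + z


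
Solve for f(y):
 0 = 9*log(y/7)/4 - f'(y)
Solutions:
 f(y) = C1 + 9*y*log(y)/4 - 9*y*log(7)/4 - 9*y/4


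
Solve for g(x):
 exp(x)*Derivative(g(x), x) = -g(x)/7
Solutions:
 g(x) = C1*exp(exp(-x)/7)


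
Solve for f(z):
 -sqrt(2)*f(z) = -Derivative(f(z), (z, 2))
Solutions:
 f(z) = C1*exp(-2^(1/4)*z) + C2*exp(2^(1/4)*z)


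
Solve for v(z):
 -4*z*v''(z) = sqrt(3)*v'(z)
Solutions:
 v(z) = C1 + C2*z^(1 - sqrt(3)/4)


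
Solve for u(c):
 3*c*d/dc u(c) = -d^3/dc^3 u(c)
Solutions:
 u(c) = C1 + Integral(C2*airyai(-3^(1/3)*c) + C3*airybi(-3^(1/3)*c), c)


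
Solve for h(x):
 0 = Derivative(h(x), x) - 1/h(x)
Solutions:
 h(x) = -sqrt(C1 + 2*x)
 h(x) = sqrt(C1 + 2*x)


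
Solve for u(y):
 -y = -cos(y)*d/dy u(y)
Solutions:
 u(y) = C1 + Integral(y/cos(y), y)


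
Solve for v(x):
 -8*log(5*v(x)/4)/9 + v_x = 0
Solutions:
 9*Integral(1/(-log(_y) - log(5) + 2*log(2)), (_y, v(x)))/8 = C1 - x


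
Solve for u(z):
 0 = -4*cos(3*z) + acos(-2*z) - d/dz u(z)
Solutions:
 u(z) = C1 + z*acos(-2*z) + sqrt(1 - 4*z^2)/2 - 4*sin(3*z)/3


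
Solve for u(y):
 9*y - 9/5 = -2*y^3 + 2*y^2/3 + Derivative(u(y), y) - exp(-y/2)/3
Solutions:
 u(y) = C1 + y^4/2 - 2*y^3/9 + 9*y^2/2 - 9*y/5 - 2*exp(-y/2)/3


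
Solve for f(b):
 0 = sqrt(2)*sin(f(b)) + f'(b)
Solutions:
 f(b) = -acos((-C1 - exp(2*sqrt(2)*b))/(C1 - exp(2*sqrt(2)*b))) + 2*pi
 f(b) = acos((-C1 - exp(2*sqrt(2)*b))/(C1 - exp(2*sqrt(2)*b)))
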